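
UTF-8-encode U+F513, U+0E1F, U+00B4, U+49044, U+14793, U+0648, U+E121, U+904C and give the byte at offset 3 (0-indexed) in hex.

0xE0

U+F513 → 3-byte form EF 94 93 at offsets 0–2.
U+0E1F → 3-byte form E0 B8 9F at offsets 3–5.
Offset 3 falls in char 2's range; it's byte 1 of E0 B8 9F = 0xE0.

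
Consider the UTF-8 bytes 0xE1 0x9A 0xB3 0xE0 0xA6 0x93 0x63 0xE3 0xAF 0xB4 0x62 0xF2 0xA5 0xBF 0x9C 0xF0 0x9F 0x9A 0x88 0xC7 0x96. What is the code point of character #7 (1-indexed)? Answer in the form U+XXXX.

U+1F688

Offset 0: leading byte 0xE1 = 11100001 → 3-byte char #1 = E1 9A B3.
Offset 3: leading byte 0xE0 = 11100000 → 3-byte char #2 = E0 A6 93.
Offset 6: leading byte 0x63 = 01100011 → 1-byte char #3 = 63.
Offset 7: leading byte 0xE3 = 11100011 → 3-byte char #4 = E3 AF B4.
Offset 10: leading byte 0x62 = 01100010 → 1-byte char #5 = 62.
Offset 11: leading byte 0xF2 = 11110010 → 4-byte char #6 = F2 A5 BF 9C.
Offset 15: leading byte 0xF0 = 11110000 → 4-byte char #7 = F0 9F 9A 88.
Leading byte 0xF0 = 11110000 matches 11110xxx → 4-byte sequence.
Byte 1: 0xF0 = 11110000, payload 000 (3 bits).
Byte 2: 0x9F = 10011111 (10xxxxxx ✓), payload 011111.
Byte 3: 0x9A = 10011010 (10xxxxxx ✓), payload 011010.
Byte 4: 0x88 = 10001000 (10xxxxxx ✓), payload 001000.
Concatenate: 000011111011010001000 = 0x1F688 (21 bits → U+1F688).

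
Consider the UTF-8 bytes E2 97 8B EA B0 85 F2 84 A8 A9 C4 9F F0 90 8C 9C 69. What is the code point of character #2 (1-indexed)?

U+AC05

Offset 0: leading byte 0xE2 = 11100010 → 3-byte char #1 = E2 97 8B.
Offset 3: leading byte 0xEA = 11101010 → 3-byte char #2 = EA B0 85.
Leading byte 0xEA = 11101010 matches 1110xxxx → 3-byte sequence.
Byte 1: 0xEA = 11101010, payload 1010 (4 bits).
Byte 2: 0xB0 = 10110000 (10xxxxxx ✓), payload 110000.
Byte 3: 0x85 = 10000101 (10xxxxxx ✓), payload 000101.
Concatenate: 1010110000000101 = 0xAC05 (16 bits → U+AC05).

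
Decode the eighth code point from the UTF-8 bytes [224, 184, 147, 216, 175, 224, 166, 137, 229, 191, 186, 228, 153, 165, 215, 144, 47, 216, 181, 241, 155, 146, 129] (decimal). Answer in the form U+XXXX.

Offset 0: leading byte 0xE0 = 11100000 → 3-byte char #1 = E0 B8 93.
Offset 3: leading byte 0xD8 = 11011000 → 2-byte char #2 = D8 AF.
Offset 5: leading byte 0xE0 = 11100000 → 3-byte char #3 = E0 A6 89.
Offset 8: leading byte 0xE5 = 11100101 → 3-byte char #4 = E5 BF BA.
Offset 11: leading byte 0xE4 = 11100100 → 3-byte char #5 = E4 99 A5.
Offset 14: leading byte 0xD7 = 11010111 → 2-byte char #6 = D7 90.
Offset 16: leading byte 0x2F = 00101111 → 1-byte char #7 = 2F.
Offset 17: leading byte 0xD8 = 11011000 → 2-byte char #8 = D8 B5.
Leading byte 0xD8 = 11011000 matches 110xxxxx → 2-byte sequence.
Byte 1: 0xD8 = 11011000, payload 11000 (5 bits).
Byte 2: 0xB5 = 10110101 (10xxxxxx ✓), payload 110101.
Concatenate: 11000110101 = 0x635 (11 bits → U+0635).

U+0635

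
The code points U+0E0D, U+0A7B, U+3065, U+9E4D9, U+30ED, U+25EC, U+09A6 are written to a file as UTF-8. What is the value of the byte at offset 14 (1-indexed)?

1-indexed offset 14 is 0-indexed offset 13.
U+0E0D → 3-byte form E0 B8 8D at offsets 0–2.
U+0A7B → 3-byte form E0 A9 BB at offsets 3–5.
U+3065 → 3-byte form E3 81 A5 at offsets 6–8.
U+9E4D9 → 4-byte form F2 9E 93 99 at offsets 9–12.
U+30ED → 3-byte form E3 83 AD at offsets 13–15.
Offset 13 falls in char 5's range; it's byte 1 of E3 83 AD = 0xE3.

0xE3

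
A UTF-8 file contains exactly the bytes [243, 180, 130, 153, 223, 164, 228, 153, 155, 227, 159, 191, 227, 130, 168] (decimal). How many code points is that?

5

Byte at offset 0: 0xF3 = 11110011 → 4-byte char (#1). Advance 4.
Byte at offset 4: 0xDF = 11011111 → 2-byte char (#2). Advance 2.
Byte at offset 6: 0xE4 = 11100100 → 3-byte char (#3). Advance 3.
Byte at offset 9: 0xE3 = 11100011 → 3-byte char (#4). Advance 3.
Byte at offset 12: 0xE3 = 11100011 → 3-byte char (#5). Advance 3.
Reached end at offset 15 after 5 code points.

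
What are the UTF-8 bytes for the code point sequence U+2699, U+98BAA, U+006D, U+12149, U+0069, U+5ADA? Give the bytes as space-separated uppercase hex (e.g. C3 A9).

U+2699: 3-byte form → E2 9A 99.
U+98BAA: 4-byte form → F2 98 AE AA.
U+006D: 1-byte form → 6D.
U+12149: 4-byte form → F0 92 85 89.
U+0069: 1-byte form → 69.
U+5ADA: 3-byte form → E5 AB 9A.
Concatenated (16 bytes): E2 9A 99 F2 98 AE AA 6D F0 92 85 89 69 E5 AB 9A.

E2 9A 99 F2 98 AE AA 6D F0 92 85 89 69 E5 AB 9A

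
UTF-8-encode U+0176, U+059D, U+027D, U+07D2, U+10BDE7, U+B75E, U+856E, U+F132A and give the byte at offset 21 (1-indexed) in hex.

1-indexed offset 21 is 0-indexed offset 20.
U+0176 → 2-byte form C5 B6 at offsets 0–1.
U+059D → 2-byte form D6 9D at offsets 2–3.
U+027D → 2-byte form C9 BD at offsets 4–5.
U+07D2 → 2-byte form DF 92 at offsets 6–7.
U+10BDE7 → 4-byte form F4 8B B7 A7 at offsets 8–11.
U+B75E → 3-byte form EB 9D 9E at offsets 12–14.
U+856E → 3-byte form E8 95 AE at offsets 15–17.
U+F132A → 4-byte form F3 B1 8C AA at offsets 18–21.
Offset 20 falls in char 8's range; it's byte 3 of F3 B1 8C AA = 0x8C.

0x8C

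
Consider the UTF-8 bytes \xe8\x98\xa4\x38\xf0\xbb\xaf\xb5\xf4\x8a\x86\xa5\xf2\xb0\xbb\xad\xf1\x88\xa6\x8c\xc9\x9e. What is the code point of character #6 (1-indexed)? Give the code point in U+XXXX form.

U+4898C

Offset 0: leading byte 0xE8 = 11101000 → 3-byte char #1 = E8 98 A4.
Offset 3: leading byte 0x38 = 00111000 → 1-byte char #2 = 38.
Offset 4: leading byte 0xF0 = 11110000 → 4-byte char #3 = F0 BB AF B5.
Offset 8: leading byte 0xF4 = 11110100 → 4-byte char #4 = F4 8A 86 A5.
Offset 12: leading byte 0xF2 = 11110010 → 4-byte char #5 = F2 B0 BB AD.
Offset 16: leading byte 0xF1 = 11110001 → 4-byte char #6 = F1 88 A6 8C.
Leading byte 0xF1 = 11110001 matches 11110xxx → 4-byte sequence.
Byte 1: 0xF1 = 11110001, payload 001 (3 bits).
Byte 2: 0x88 = 10001000 (10xxxxxx ✓), payload 001000.
Byte 3: 0xA6 = 10100110 (10xxxxxx ✓), payload 100110.
Byte 4: 0x8C = 10001100 (10xxxxxx ✓), payload 001100.
Concatenate: 001001000100110001100 = 0x4898C (21 bits → U+4898C).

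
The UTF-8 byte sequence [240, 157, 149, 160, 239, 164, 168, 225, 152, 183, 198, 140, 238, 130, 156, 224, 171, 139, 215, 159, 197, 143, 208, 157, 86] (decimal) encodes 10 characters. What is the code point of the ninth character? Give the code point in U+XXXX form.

Offset 0: leading byte 0xF0 = 11110000 → 4-byte char #1 = F0 9D 95 A0.
Offset 4: leading byte 0xEF = 11101111 → 3-byte char #2 = EF A4 A8.
Offset 7: leading byte 0xE1 = 11100001 → 3-byte char #3 = E1 98 B7.
Offset 10: leading byte 0xC6 = 11000110 → 2-byte char #4 = C6 8C.
Offset 12: leading byte 0xEE = 11101110 → 3-byte char #5 = EE 82 9C.
Offset 15: leading byte 0xE0 = 11100000 → 3-byte char #6 = E0 AB 8B.
Offset 18: leading byte 0xD7 = 11010111 → 2-byte char #7 = D7 9F.
Offset 20: leading byte 0xC5 = 11000101 → 2-byte char #8 = C5 8F.
Offset 22: leading byte 0xD0 = 11010000 → 2-byte char #9 = D0 9D.
Leading byte 0xD0 = 11010000 matches 110xxxxx → 2-byte sequence.
Byte 1: 0xD0 = 11010000, payload 10000 (5 bits).
Byte 2: 0x9D = 10011101 (10xxxxxx ✓), payload 011101.
Concatenate: 10000011101 = 0x41D (11 bits → U+041D).

U+041D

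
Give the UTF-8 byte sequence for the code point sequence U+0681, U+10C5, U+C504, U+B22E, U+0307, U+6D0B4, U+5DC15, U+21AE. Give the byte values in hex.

U+0681: 2-byte form → DA 81.
U+10C5: 3-byte form → E1 83 85.
U+C504: 3-byte form → EC 94 84.
U+B22E: 3-byte form → EB 88 AE.
U+0307: 2-byte form → CC 87.
U+6D0B4: 4-byte form → F1 AD 82 B4.
U+5DC15: 4-byte form → F1 9D B0 95.
U+21AE: 3-byte form → E2 86 AE.
Concatenated (24 bytes): DA 81 E1 83 85 EC 94 84 EB 88 AE CC 87 F1 AD 82 B4 F1 9D B0 95 E2 86 AE.

DA 81 E1 83 85 EC 94 84 EB 88 AE CC 87 F1 AD 82 B4 F1 9D B0 95 E2 86 AE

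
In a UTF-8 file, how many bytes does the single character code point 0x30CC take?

3

U+30CC = 0x30CC. UTF-8 uses 1 byte below 0x80, 2 below 0x800, 3 below 0x10000, 4 up to 0x10FFFF. 0x30CC is in U+0800–U+FFFF → 3 bytes.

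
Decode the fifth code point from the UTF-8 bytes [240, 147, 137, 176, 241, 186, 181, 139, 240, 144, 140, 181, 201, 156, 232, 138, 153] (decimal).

U+8299

Offset 0: leading byte 0xF0 = 11110000 → 4-byte char #1 = F0 93 89 B0.
Offset 4: leading byte 0xF1 = 11110001 → 4-byte char #2 = F1 BA B5 8B.
Offset 8: leading byte 0xF0 = 11110000 → 4-byte char #3 = F0 90 8C B5.
Offset 12: leading byte 0xC9 = 11001001 → 2-byte char #4 = C9 9C.
Offset 14: leading byte 0xE8 = 11101000 → 3-byte char #5 = E8 8A 99.
Leading byte 0xE8 = 11101000 matches 1110xxxx → 3-byte sequence.
Byte 1: 0xE8 = 11101000, payload 1000 (4 bits).
Byte 2: 0x8A = 10001010 (10xxxxxx ✓), payload 001010.
Byte 3: 0x99 = 10011001 (10xxxxxx ✓), payload 011001.
Concatenate: 1000001010011001 = 0x8299 (16 bits → U+8299).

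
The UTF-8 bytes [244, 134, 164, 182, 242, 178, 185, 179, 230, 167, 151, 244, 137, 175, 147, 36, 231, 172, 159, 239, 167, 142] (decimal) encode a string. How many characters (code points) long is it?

7

Byte at offset 0: 0xF4 = 11110100 → 4-byte char (#1). Advance 4.
Byte at offset 4: 0xF2 = 11110010 → 4-byte char (#2). Advance 4.
Byte at offset 8: 0xE6 = 11100110 → 3-byte char (#3). Advance 3.
Byte at offset 11: 0xF4 = 11110100 → 4-byte char (#4). Advance 4.
Byte at offset 15: 0x24 = 00100100 → 1-byte char (#5). Advance 1.
Byte at offset 16: 0xE7 = 11100111 → 3-byte char (#6). Advance 3.
Byte at offset 19: 0xEF = 11101111 → 3-byte char (#7). Advance 3.
Reached end at offset 22 after 7 code points.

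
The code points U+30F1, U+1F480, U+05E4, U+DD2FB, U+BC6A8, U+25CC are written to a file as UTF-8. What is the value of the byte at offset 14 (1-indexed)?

1-indexed offset 14 is 0-indexed offset 13.
U+30F1 → 3-byte form E3 83 B1 at offsets 0–2.
U+1F480 → 4-byte form F0 9F 92 80 at offsets 3–6.
U+05E4 → 2-byte form D7 A4 at offsets 7–8.
U+DD2FB → 4-byte form F3 9D 8B BB at offsets 9–12.
U+BC6A8 → 4-byte form F2 BC 9A A8 at offsets 13–16.
Offset 13 falls in char 5's range; it's byte 1 of F2 BC 9A A8 = 0xF2.

0xF2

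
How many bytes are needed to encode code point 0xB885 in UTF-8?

U+B885 = 0xB885. UTF-8 uses 1 byte below 0x80, 2 below 0x800, 3 below 0x10000, 4 up to 0x10FFFF. 0xB885 is in U+0800–U+FFFF → 3 bytes.

3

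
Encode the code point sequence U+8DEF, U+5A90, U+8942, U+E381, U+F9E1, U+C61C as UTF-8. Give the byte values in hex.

E8 B7 AF E5 AA 90 E8 A5 82 EE 8E 81 EF A7 A1 EC 98 9C

U+8DEF: 3-byte form → E8 B7 AF.
U+5A90: 3-byte form → E5 AA 90.
U+8942: 3-byte form → E8 A5 82.
U+E381: 3-byte form → EE 8E 81.
U+F9E1: 3-byte form → EF A7 A1.
U+C61C: 3-byte form → EC 98 9C.
Concatenated (18 bytes): E8 B7 AF E5 AA 90 E8 A5 82 EE 8E 81 EF A7 A1 EC 98 9C.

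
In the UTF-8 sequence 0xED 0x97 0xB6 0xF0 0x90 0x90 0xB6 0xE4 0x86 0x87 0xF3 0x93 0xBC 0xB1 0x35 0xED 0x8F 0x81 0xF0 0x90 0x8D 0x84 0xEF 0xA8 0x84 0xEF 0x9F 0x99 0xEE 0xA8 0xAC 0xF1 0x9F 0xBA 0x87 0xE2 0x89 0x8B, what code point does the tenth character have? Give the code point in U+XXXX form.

Offset 0: leading byte 0xED = 11101101 → 3-byte char #1 = ED 97 B6.
Offset 3: leading byte 0xF0 = 11110000 → 4-byte char #2 = F0 90 90 B6.
Offset 7: leading byte 0xE4 = 11100100 → 3-byte char #3 = E4 86 87.
Offset 10: leading byte 0xF3 = 11110011 → 4-byte char #4 = F3 93 BC B1.
Offset 14: leading byte 0x35 = 00110101 → 1-byte char #5 = 35.
Offset 15: leading byte 0xED = 11101101 → 3-byte char #6 = ED 8F 81.
Offset 18: leading byte 0xF0 = 11110000 → 4-byte char #7 = F0 90 8D 84.
Offset 22: leading byte 0xEF = 11101111 → 3-byte char #8 = EF A8 84.
Offset 25: leading byte 0xEF = 11101111 → 3-byte char #9 = EF 9F 99.
Offset 28: leading byte 0xEE = 11101110 → 3-byte char #10 = EE A8 AC.
Leading byte 0xEE = 11101110 matches 1110xxxx → 3-byte sequence.
Byte 1: 0xEE = 11101110, payload 1110 (4 bits).
Byte 2: 0xA8 = 10101000 (10xxxxxx ✓), payload 101000.
Byte 3: 0xAC = 10101100 (10xxxxxx ✓), payload 101100.
Concatenate: 1110101000101100 = 0xEA2C (16 bits → U+EA2C).

U+EA2C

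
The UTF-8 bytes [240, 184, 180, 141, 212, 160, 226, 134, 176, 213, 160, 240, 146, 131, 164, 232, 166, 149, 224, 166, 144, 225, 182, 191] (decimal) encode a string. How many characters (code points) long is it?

Byte at offset 0: 0xF0 = 11110000 → 4-byte char (#1). Advance 4.
Byte at offset 4: 0xD4 = 11010100 → 2-byte char (#2). Advance 2.
Byte at offset 6: 0xE2 = 11100010 → 3-byte char (#3). Advance 3.
Byte at offset 9: 0xD5 = 11010101 → 2-byte char (#4). Advance 2.
Byte at offset 11: 0xF0 = 11110000 → 4-byte char (#5). Advance 4.
Byte at offset 15: 0xE8 = 11101000 → 3-byte char (#6). Advance 3.
Byte at offset 18: 0xE0 = 11100000 → 3-byte char (#7). Advance 3.
Byte at offset 21: 0xE1 = 11100001 → 3-byte char (#8). Advance 3.
Reached end at offset 24 after 8 code points.

8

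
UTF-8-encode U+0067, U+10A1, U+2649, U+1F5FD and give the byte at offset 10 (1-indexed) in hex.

1-indexed offset 10 is 0-indexed offset 9.
U+0067 → 1-byte form 67 at offsets 0–0.
U+10A1 → 3-byte form E1 82 A1 at offsets 1–3.
U+2649 → 3-byte form E2 99 89 at offsets 4–6.
U+1F5FD → 4-byte form F0 9F 97 BD at offsets 7–10.
Offset 9 falls in char 4's range; it's byte 3 of F0 9F 97 BD = 0x97.

0x97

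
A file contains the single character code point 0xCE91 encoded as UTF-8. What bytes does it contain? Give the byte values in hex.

EC BA 91

U+CE91 = 0xCE91 = 52881 decimal. In range U+0800–U+FFFF → 3-byte form: 1110xxxx 10xxxxxx 10xxxxxx.
Binary (16 bits): 1100111010010001.
Split 4+6+6: 1100 | 111010 | 010001.
Byte 1: 11101100 = 0xEC.
Byte 2: 10111010 = 0xBA.
Byte 3: 10010001 = 0x91.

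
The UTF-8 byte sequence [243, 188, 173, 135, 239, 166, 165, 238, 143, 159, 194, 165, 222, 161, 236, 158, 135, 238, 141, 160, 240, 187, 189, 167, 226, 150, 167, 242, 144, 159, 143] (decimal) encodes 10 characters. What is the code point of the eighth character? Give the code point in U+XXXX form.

Offset 0: leading byte 0xF3 = 11110011 → 4-byte char #1 = F3 BC AD 87.
Offset 4: leading byte 0xEF = 11101111 → 3-byte char #2 = EF A6 A5.
Offset 7: leading byte 0xEE = 11101110 → 3-byte char #3 = EE 8F 9F.
Offset 10: leading byte 0xC2 = 11000010 → 2-byte char #4 = C2 A5.
Offset 12: leading byte 0xDE = 11011110 → 2-byte char #5 = DE A1.
Offset 14: leading byte 0xEC = 11101100 → 3-byte char #6 = EC 9E 87.
Offset 17: leading byte 0xEE = 11101110 → 3-byte char #7 = EE 8D A0.
Offset 20: leading byte 0xF0 = 11110000 → 4-byte char #8 = F0 BB BD A7.
Leading byte 0xF0 = 11110000 matches 11110xxx → 4-byte sequence.
Byte 1: 0xF0 = 11110000, payload 000 (3 bits).
Byte 2: 0xBB = 10111011 (10xxxxxx ✓), payload 111011.
Byte 3: 0xBD = 10111101 (10xxxxxx ✓), payload 111101.
Byte 4: 0xA7 = 10100111 (10xxxxxx ✓), payload 100111.
Concatenate: 000111011111101100111 = 0x3BF67 (21 bits → U+3BF67).

U+3BF67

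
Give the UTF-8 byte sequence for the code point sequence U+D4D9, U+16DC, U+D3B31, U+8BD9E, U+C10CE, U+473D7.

U+D4D9: 3-byte form → ED 93 99.
U+16DC: 3-byte form → E1 9B 9C.
U+D3B31: 4-byte form → F3 93 AC B1.
U+8BD9E: 4-byte form → F2 8B B6 9E.
U+C10CE: 4-byte form → F3 81 83 8E.
U+473D7: 4-byte form → F1 87 8F 97.
Concatenated (22 bytes): ED 93 99 E1 9B 9C F3 93 AC B1 F2 8B B6 9E F3 81 83 8E F1 87 8F 97.

ED 93 99 E1 9B 9C F3 93 AC B1 F2 8B B6 9E F3 81 83 8E F1 87 8F 97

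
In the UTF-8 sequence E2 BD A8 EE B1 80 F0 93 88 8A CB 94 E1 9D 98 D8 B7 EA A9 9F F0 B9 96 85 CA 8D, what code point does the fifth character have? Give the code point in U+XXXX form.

U+1758

Offset 0: leading byte 0xE2 = 11100010 → 3-byte char #1 = E2 BD A8.
Offset 3: leading byte 0xEE = 11101110 → 3-byte char #2 = EE B1 80.
Offset 6: leading byte 0xF0 = 11110000 → 4-byte char #3 = F0 93 88 8A.
Offset 10: leading byte 0xCB = 11001011 → 2-byte char #4 = CB 94.
Offset 12: leading byte 0xE1 = 11100001 → 3-byte char #5 = E1 9D 98.
Leading byte 0xE1 = 11100001 matches 1110xxxx → 3-byte sequence.
Byte 1: 0xE1 = 11100001, payload 0001 (4 bits).
Byte 2: 0x9D = 10011101 (10xxxxxx ✓), payload 011101.
Byte 3: 0x98 = 10011000 (10xxxxxx ✓), payload 011000.
Concatenate: 0001011101011000 = 0x1758 (16 bits → U+1758).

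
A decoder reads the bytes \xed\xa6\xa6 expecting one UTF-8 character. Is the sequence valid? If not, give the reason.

Structurally a 3-byte sequence; payload = 0xD9A6.
But 0xD9A6 is in U+D800–U+DFFF, the surrogate range. Surrogates are not Unicode scalar values and are forbidden in UTF-8.

invalid (encodes a surrogate (U+D800–U+DFFF))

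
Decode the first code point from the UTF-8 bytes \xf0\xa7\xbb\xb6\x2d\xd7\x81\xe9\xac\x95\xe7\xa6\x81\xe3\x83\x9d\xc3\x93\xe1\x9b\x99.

Offset 0: leading byte 0xF0 = 11110000 → 4-byte char #1 = F0 A7 BB B6.
Leading byte 0xF0 = 11110000 matches 11110xxx → 4-byte sequence.
Byte 1: 0xF0 = 11110000, payload 000 (3 bits).
Byte 2: 0xA7 = 10100111 (10xxxxxx ✓), payload 100111.
Byte 3: 0xBB = 10111011 (10xxxxxx ✓), payload 111011.
Byte 4: 0xB6 = 10110110 (10xxxxxx ✓), payload 110110.
Concatenate: 000100111111011110110 = 0x27EF6 (21 bits → U+27EF6).

U+27EF6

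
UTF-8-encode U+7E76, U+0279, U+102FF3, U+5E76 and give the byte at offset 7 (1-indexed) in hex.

0x82

1-indexed offset 7 is 0-indexed offset 6.
U+7E76 → 3-byte form E7 B9 B6 at offsets 0–2.
U+0279 → 2-byte form C9 B9 at offsets 3–4.
U+102FF3 → 4-byte form F4 82 BF B3 at offsets 5–8.
Offset 6 falls in char 3's range; it's byte 2 of F4 82 BF B3 = 0x82.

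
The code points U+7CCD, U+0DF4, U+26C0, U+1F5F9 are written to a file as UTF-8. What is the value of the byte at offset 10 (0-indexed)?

0x9F

U+7CCD → 3-byte form E7 B3 8D at offsets 0–2.
U+0DF4 → 3-byte form E0 B7 B4 at offsets 3–5.
U+26C0 → 3-byte form E2 9B 80 at offsets 6–8.
U+1F5F9 → 4-byte form F0 9F 97 B9 at offsets 9–12.
Offset 10 falls in char 4's range; it's byte 2 of F0 9F 97 B9 = 0x9F.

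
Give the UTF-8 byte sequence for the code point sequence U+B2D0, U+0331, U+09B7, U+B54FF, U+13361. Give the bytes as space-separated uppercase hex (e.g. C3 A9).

EB 8B 90 CC B1 E0 A6 B7 F2 B5 93 BF F0 93 8D A1

U+B2D0: 3-byte form → EB 8B 90.
U+0331: 2-byte form → CC B1.
U+09B7: 3-byte form → E0 A6 B7.
U+B54FF: 4-byte form → F2 B5 93 BF.
U+13361: 4-byte form → F0 93 8D A1.
Concatenated (16 bytes): EB 8B 90 CC B1 E0 A6 B7 F2 B5 93 BF F0 93 8D A1.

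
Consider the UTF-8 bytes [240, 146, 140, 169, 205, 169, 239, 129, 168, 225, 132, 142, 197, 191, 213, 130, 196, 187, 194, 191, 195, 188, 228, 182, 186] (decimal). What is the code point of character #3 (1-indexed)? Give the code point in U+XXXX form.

U+F068

Offset 0: leading byte 0xF0 = 11110000 → 4-byte char #1 = F0 92 8C A9.
Offset 4: leading byte 0xCD = 11001101 → 2-byte char #2 = CD A9.
Offset 6: leading byte 0xEF = 11101111 → 3-byte char #3 = EF 81 A8.
Leading byte 0xEF = 11101111 matches 1110xxxx → 3-byte sequence.
Byte 1: 0xEF = 11101111, payload 1111 (4 bits).
Byte 2: 0x81 = 10000001 (10xxxxxx ✓), payload 000001.
Byte 3: 0xA8 = 10101000 (10xxxxxx ✓), payload 101000.
Concatenate: 1111000001101000 = 0xF068 (16 bits → U+F068).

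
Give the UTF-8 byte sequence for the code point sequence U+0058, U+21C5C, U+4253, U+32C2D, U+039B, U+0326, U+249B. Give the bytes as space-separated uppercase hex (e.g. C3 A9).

U+0058: 1-byte form → 58.
U+21C5C: 4-byte form → F0 A1 B1 9C.
U+4253: 3-byte form → E4 89 93.
U+32C2D: 4-byte form → F0 B2 B0 AD.
U+039B: 2-byte form → CE 9B.
U+0326: 2-byte form → CC A6.
U+249B: 3-byte form → E2 92 9B.
Concatenated (19 bytes): 58 F0 A1 B1 9C E4 89 93 F0 B2 B0 AD CE 9B CC A6 E2 92 9B.

58 F0 A1 B1 9C E4 89 93 F0 B2 B0 AD CE 9B CC A6 E2 92 9B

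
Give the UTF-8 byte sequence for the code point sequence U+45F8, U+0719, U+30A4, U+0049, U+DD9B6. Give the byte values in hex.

U+45F8: 3-byte form → E4 97 B8.
U+0719: 2-byte form → DC 99.
U+30A4: 3-byte form → E3 82 A4.
U+0049: 1-byte form → 49.
U+DD9B6: 4-byte form → F3 9D A6 B6.
Concatenated (13 bytes): E4 97 B8 DC 99 E3 82 A4 49 F3 9D A6 B6.

E4 97 B8 DC 99 E3 82 A4 49 F3 9D A6 B6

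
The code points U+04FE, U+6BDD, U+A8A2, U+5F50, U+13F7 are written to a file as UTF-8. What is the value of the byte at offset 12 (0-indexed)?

U+04FE → 2-byte form D3 BE at offsets 0–1.
U+6BDD → 3-byte form E6 AF 9D at offsets 2–4.
U+A8A2 → 3-byte form EA A2 A2 at offsets 5–7.
U+5F50 → 3-byte form E5 BD 90 at offsets 8–10.
U+13F7 → 3-byte form E1 8F B7 at offsets 11–13.
Offset 12 falls in char 5's range; it's byte 2 of E1 8F B7 = 0x8F.

0x8F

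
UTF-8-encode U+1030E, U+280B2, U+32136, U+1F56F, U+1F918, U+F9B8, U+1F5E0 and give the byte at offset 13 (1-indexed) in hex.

0xF0

1-indexed offset 13 is 0-indexed offset 12.
U+1030E → 4-byte form F0 90 8C 8E at offsets 0–3.
U+280B2 → 4-byte form F0 A8 82 B2 at offsets 4–7.
U+32136 → 4-byte form F0 B2 84 B6 at offsets 8–11.
U+1F56F → 4-byte form F0 9F 95 AF at offsets 12–15.
Offset 12 falls in char 4's range; it's byte 1 of F0 9F 95 AF = 0xF0.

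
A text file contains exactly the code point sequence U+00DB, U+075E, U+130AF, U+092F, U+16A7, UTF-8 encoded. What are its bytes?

U+00DB: 2-byte form → C3 9B.
U+075E: 2-byte form → DD 9E.
U+130AF: 4-byte form → F0 93 82 AF.
U+092F: 3-byte form → E0 A4 AF.
U+16A7: 3-byte form → E1 9A A7.
Concatenated (14 bytes): C3 9B DD 9E F0 93 82 AF E0 A4 AF E1 9A A7.

C3 9B DD 9E F0 93 82 AF E0 A4 AF E1 9A A7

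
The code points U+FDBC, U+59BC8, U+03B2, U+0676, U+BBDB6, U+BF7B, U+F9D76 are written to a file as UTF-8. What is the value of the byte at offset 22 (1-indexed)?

1-indexed offset 22 is 0-indexed offset 21.
U+FDBC → 3-byte form EF B6 BC at offsets 0–2.
U+59BC8 → 4-byte form F1 99 AF 88 at offsets 3–6.
U+03B2 → 2-byte form CE B2 at offsets 7–8.
U+0676 → 2-byte form D9 B6 at offsets 9–10.
U+BBDB6 → 4-byte form F2 BB B6 B6 at offsets 11–14.
U+BF7B → 3-byte form EB BD BB at offsets 15–17.
U+F9D76 → 4-byte form F3 B9 B5 B6 at offsets 18–21.
Offset 21 falls in char 7's range; it's byte 4 of F3 B9 B5 B6 = 0xB6.

0xB6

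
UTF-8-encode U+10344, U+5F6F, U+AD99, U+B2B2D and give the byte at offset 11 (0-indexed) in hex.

U+10344 → 4-byte form F0 90 8D 84 at offsets 0–3.
U+5F6F → 3-byte form E5 BD AF at offsets 4–6.
U+AD99 → 3-byte form EA B6 99 at offsets 7–9.
U+B2B2D → 4-byte form F2 B2 AC AD at offsets 10–13.
Offset 11 falls in char 4's range; it's byte 2 of F2 B2 AC AD = 0xB2.

0xB2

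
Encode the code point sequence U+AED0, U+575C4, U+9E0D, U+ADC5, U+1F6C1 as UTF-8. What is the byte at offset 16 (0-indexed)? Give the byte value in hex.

0x81

U+AED0 → 3-byte form EA BB 90 at offsets 0–2.
U+575C4 → 4-byte form F1 97 97 84 at offsets 3–6.
U+9E0D → 3-byte form E9 B8 8D at offsets 7–9.
U+ADC5 → 3-byte form EA B7 85 at offsets 10–12.
U+1F6C1 → 4-byte form F0 9F 9B 81 at offsets 13–16.
Offset 16 falls in char 5's range; it's byte 4 of F0 9F 9B 81 = 0x81.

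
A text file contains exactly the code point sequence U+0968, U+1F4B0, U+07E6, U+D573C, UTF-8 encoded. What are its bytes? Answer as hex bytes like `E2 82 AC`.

E0 A5 A8 F0 9F 92 B0 DF A6 F3 95 9C BC

U+0968: 3-byte form → E0 A5 A8.
U+1F4B0: 4-byte form → F0 9F 92 B0.
U+07E6: 2-byte form → DF A6.
U+D573C: 4-byte form → F3 95 9C BC.
Concatenated (13 bytes): E0 A5 A8 F0 9F 92 B0 DF A6 F3 95 9C BC.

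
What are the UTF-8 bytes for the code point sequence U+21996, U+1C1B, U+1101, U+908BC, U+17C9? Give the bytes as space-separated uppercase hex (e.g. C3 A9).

U+21996: 4-byte form → F0 A1 A6 96.
U+1C1B: 3-byte form → E1 B0 9B.
U+1101: 3-byte form → E1 84 81.
U+908BC: 4-byte form → F2 90 A2 BC.
U+17C9: 3-byte form → E1 9F 89.
Concatenated (17 bytes): F0 A1 A6 96 E1 B0 9B E1 84 81 F2 90 A2 BC E1 9F 89.

F0 A1 A6 96 E1 B0 9B E1 84 81 F2 90 A2 BC E1 9F 89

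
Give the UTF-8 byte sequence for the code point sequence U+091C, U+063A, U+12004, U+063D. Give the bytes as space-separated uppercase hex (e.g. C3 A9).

E0 A4 9C D8 BA F0 92 80 84 D8 BD

U+091C: 3-byte form → E0 A4 9C.
U+063A: 2-byte form → D8 BA.
U+12004: 4-byte form → F0 92 80 84.
U+063D: 2-byte form → D8 BD.
Concatenated (11 bytes): E0 A4 9C D8 BA F0 92 80 84 D8 BD.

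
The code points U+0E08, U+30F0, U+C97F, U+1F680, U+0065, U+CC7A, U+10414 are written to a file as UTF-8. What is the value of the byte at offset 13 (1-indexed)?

1-indexed offset 13 is 0-indexed offset 12.
U+0E08 → 3-byte form E0 B8 88 at offsets 0–2.
U+30F0 → 3-byte form E3 83 B0 at offsets 3–5.
U+C97F → 3-byte form EC A5 BF at offsets 6–8.
U+1F680 → 4-byte form F0 9F 9A 80 at offsets 9–12.
Offset 12 falls in char 4's range; it's byte 4 of F0 9F 9A 80 = 0x80.

0x80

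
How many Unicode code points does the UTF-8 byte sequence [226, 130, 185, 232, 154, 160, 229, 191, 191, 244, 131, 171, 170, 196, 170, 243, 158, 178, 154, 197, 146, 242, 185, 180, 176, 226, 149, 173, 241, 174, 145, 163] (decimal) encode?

10

Byte at offset 0: 0xE2 = 11100010 → 3-byte char (#1). Advance 3.
Byte at offset 3: 0xE8 = 11101000 → 3-byte char (#2). Advance 3.
Byte at offset 6: 0xE5 = 11100101 → 3-byte char (#3). Advance 3.
Byte at offset 9: 0xF4 = 11110100 → 4-byte char (#4). Advance 4.
Byte at offset 13: 0xC4 = 11000100 → 2-byte char (#5). Advance 2.
Byte at offset 15: 0xF3 = 11110011 → 4-byte char (#6). Advance 4.
Byte at offset 19: 0xC5 = 11000101 → 2-byte char (#7). Advance 2.
Byte at offset 21: 0xF2 = 11110010 → 4-byte char (#8). Advance 4.
Byte at offset 25: 0xE2 = 11100010 → 3-byte char (#9). Advance 3.
Byte at offset 28: 0xF1 = 11110001 → 4-byte char (#10). Advance 4.
Reached end at offset 32 after 10 code points.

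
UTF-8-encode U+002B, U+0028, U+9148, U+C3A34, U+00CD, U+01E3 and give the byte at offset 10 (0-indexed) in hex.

U+002B → 1-byte form 2B at offsets 0–0.
U+0028 → 1-byte form 28 at offsets 1–1.
U+9148 → 3-byte form E9 85 88 at offsets 2–4.
U+C3A34 → 4-byte form F3 83 A8 B4 at offsets 5–8.
U+00CD → 2-byte form C3 8D at offsets 9–10.
Offset 10 falls in char 5's range; it's byte 2 of C3 8D = 0x8D.

0x8D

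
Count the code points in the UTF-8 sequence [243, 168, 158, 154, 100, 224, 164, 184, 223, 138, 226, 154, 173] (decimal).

5

Byte at offset 0: 0xF3 = 11110011 → 4-byte char (#1). Advance 4.
Byte at offset 4: 0x64 = 01100100 → 1-byte char (#2). Advance 1.
Byte at offset 5: 0xE0 = 11100000 → 3-byte char (#3). Advance 3.
Byte at offset 8: 0xDF = 11011111 → 2-byte char (#4). Advance 2.
Byte at offset 10: 0xE2 = 11100010 → 3-byte char (#5). Advance 3.
Reached end at offset 13 after 5 code points.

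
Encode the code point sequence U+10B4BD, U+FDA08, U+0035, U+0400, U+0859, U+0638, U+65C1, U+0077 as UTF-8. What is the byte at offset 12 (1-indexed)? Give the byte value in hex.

1-indexed offset 12 is 0-indexed offset 11.
U+10B4BD → 4-byte form F4 8B 92 BD at offsets 0–3.
U+FDA08 → 4-byte form F3 BD A8 88 at offsets 4–7.
U+0035 → 1-byte form 35 at offsets 8–8.
U+0400 → 2-byte form D0 80 at offsets 9–10.
U+0859 → 3-byte form E0 A1 99 at offsets 11–13.
Offset 11 falls in char 5's range; it's byte 1 of E0 A1 99 = 0xE0.

0xE0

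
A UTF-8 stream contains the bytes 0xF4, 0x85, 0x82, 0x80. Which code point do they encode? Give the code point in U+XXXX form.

U+105080

Leading byte 0xF4 = 11110100 matches 11110xxx → 4-byte sequence.
Byte 1: 0xF4 = 11110100, payload 100 (3 bits).
Byte 2: 0x85 = 10000101 (10xxxxxx ✓), payload 000101.
Byte 3: 0x82 = 10000010 (10xxxxxx ✓), payload 000010.
Byte 4: 0x80 = 10000000 (10xxxxxx ✓), payload 000000.
Concatenate: 100000101000010000000 = 0x105080 (21 bits → U+105080).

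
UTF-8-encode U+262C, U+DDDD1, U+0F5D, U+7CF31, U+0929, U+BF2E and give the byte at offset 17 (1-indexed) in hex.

1-indexed offset 17 is 0-indexed offset 16.
U+262C → 3-byte form E2 98 AC at offsets 0–2.
U+DDDD1 → 4-byte form F3 9D B7 91 at offsets 3–6.
U+0F5D → 3-byte form E0 BD 9D at offsets 7–9.
U+7CF31 → 4-byte form F1 BC BC B1 at offsets 10–13.
U+0929 → 3-byte form E0 A4 A9 at offsets 14–16.
Offset 16 falls in char 5's range; it's byte 3 of E0 A4 A9 = 0xA9.

0xA9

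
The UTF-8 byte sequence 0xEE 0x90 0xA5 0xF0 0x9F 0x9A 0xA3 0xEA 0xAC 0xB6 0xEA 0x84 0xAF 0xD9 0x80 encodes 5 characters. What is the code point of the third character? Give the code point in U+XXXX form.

U+AB36

Offset 0: leading byte 0xEE = 11101110 → 3-byte char #1 = EE 90 A5.
Offset 3: leading byte 0xF0 = 11110000 → 4-byte char #2 = F0 9F 9A A3.
Offset 7: leading byte 0xEA = 11101010 → 3-byte char #3 = EA AC B6.
Leading byte 0xEA = 11101010 matches 1110xxxx → 3-byte sequence.
Byte 1: 0xEA = 11101010, payload 1010 (4 bits).
Byte 2: 0xAC = 10101100 (10xxxxxx ✓), payload 101100.
Byte 3: 0xB6 = 10110110 (10xxxxxx ✓), payload 110110.
Concatenate: 1010101100110110 = 0xAB36 (16 bits → U+AB36).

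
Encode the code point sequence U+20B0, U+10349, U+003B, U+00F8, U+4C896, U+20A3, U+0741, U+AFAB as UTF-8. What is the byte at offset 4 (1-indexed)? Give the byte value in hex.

1-indexed offset 4 is 0-indexed offset 3.
U+20B0 → 3-byte form E2 82 B0 at offsets 0–2.
U+10349 → 4-byte form F0 90 8D 89 at offsets 3–6.
Offset 3 falls in char 2's range; it's byte 1 of F0 90 8D 89 = 0xF0.

0xF0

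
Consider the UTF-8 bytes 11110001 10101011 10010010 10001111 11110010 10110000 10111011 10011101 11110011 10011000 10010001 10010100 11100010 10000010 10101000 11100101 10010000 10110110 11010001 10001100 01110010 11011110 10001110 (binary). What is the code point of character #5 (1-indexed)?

U+5436

Offset 0: leading byte 0xF1 = 11110001 → 4-byte char #1 = F1 AB 92 8F.
Offset 4: leading byte 0xF2 = 11110010 → 4-byte char #2 = F2 B0 BB 9D.
Offset 8: leading byte 0xF3 = 11110011 → 4-byte char #3 = F3 98 91 94.
Offset 12: leading byte 0xE2 = 11100010 → 3-byte char #4 = E2 82 A8.
Offset 15: leading byte 0xE5 = 11100101 → 3-byte char #5 = E5 90 B6.
Leading byte 0xE5 = 11100101 matches 1110xxxx → 3-byte sequence.
Byte 1: 0xE5 = 11100101, payload 0101 (4 bits).
Byte 2: 0x90 = 10010000 (10xxxxxx ✓), payload 010000.
Byte 3: 0xB6 = 10110110 (10xxxxxx ✓), payload 110110.
Concatenate: 0101010000110110 = 0x5436 (16 bits → U+5436).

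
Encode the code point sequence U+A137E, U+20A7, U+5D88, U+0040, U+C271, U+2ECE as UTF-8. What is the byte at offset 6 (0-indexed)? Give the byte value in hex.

0xA7

U+A137E → 4-byte form F2 A1 8D BE at offsets 0–3.
U+20A7 → 3-byte form E2 82 A7 at offsets 4–6.
Offset 6 falls in char 2's range; it's byte 3 of E2 82 A7 = 0xA7.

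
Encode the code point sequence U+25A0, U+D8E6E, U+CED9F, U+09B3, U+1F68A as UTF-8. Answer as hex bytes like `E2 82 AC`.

E2 96 A0 F3 98 B9 AE F3 8E B6 9F E0 A6 B3 F0 9F 9A 8A

U+25A0: 3-byte form → E2 96 A0.
U+D8E6E: 4-byte form → F3 98 B9 AE.
U+CED9F: 4-byte form → F3 8E B6 9F.
U+09B3: 3-byte form → E0 A6 B3.
U+1F68A: 4-byte form → F0 9F 9A 8A.
Concatenated (18 bytes): E2 96 A0 F3 98 B9 AE F3 8E B6 9F E0 A6 B3 F0 9F 9A 8A.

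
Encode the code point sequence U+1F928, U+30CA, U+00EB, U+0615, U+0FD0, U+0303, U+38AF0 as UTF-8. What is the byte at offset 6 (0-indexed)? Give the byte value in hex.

U+1F928 → 4-byte form F0 9F A4 A8 at offsets 0–3.
U+30CA → 3-byte form E3 83 8A at offsets 4–6.
Offset 6 falls in char 2's range; it's byte 3 of E3 83 8A = 0x8A.

0x8A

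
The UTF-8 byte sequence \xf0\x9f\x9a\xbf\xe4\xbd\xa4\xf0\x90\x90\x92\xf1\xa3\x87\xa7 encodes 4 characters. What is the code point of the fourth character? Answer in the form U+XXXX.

U+631E7

Offset 0: leading byte 0xF0 = 11110000 → 4-byte char #1 = F0 9F 9A BF.
Offset 4: leading byte 0xE4 = 11100100 → 3-byte char #2 = E4 BD A4.
Offset 7: leading byte 0xF0 = 11110000 → 4-byte char #3 = F0 90 90 92.
Offset 11: leading byte 0xF1 = 11110001 → 4-byte char #4 = F1 A3 87 A7.
Leading byte 0xF1 = 11110001 matches 11110xxx → 4-byte sequence.
Byte 1: 0xF1 = 11110001, payload 001 (3 bits).
Byte 2: 0xA3 = 10100011 (10xxxxxx ✓), payload 100011.
Byte 3: 0x87 = 10000111 (10xxxxxx ✓), payload 000111.
Byte 4: 0xA7 = 10100111 (10xxxxxx ✓), payload 100111.
Concatenate: 001100011000111100111 = 0x631E7 (21 bits → U+631E7).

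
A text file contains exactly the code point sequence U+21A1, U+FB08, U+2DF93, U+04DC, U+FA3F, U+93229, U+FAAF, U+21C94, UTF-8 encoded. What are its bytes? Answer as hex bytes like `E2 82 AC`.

E2 86 A1 EF AC 88 F0 AD BE 93 D3 9C EF A8 BF F2 93 88 A9 EF AA AF F0 A1 B2 94

U+21A1: 3-byte form → E2 86 A1.
U+FB08: 3-byte form → EF AC 88.
U+2DF93: 4-byte form → F0 AD BE 93.
U+04DC: 2-byte form → D3 9C.
U+FA3F: 3-byte form → EF A8 BF.
U+93229: 4-byte form → F2 93 88 A9.
U+FAAF: 3-byte form → EF AA AF.
U+21C94: 4-byte form → F0 A1 B2 94.
Concatenated (26 bytes): E2 86 A1 EF AC 88 F0 AD BE 93 D3 9C EF A8 BF F2 93 88 A9 EF AA AF F0 A1 B2 94.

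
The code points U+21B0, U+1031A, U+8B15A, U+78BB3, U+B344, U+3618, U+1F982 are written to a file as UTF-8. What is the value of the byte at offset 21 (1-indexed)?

1-indexed offset 21 is 0-indexed offset 20.
U+21B0 → 3-byte form E2 86 B0 at offsets 0–2.
U+1031A → 4-byte form F0 90 8C 9A at offsets 3–6.
U+8B15A → 4-byte form F2 8B 85 9A at offsets 7–10.
U+78BB3 → 4-byte form F1 B8 AE B3 at offsets 11–14.
U+B344 → 3-byte form EB 8D 84 at offsets 15–17.
U+3618 → 3-byte form E3 98 98 at offsets 18–20.
Offset 20 falls in char 6's range; it's byte 3 of E3 98 98 = 0x98.

0x98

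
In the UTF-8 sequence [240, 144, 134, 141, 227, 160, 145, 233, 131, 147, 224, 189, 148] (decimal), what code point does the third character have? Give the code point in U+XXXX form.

U+90D3

Offset 0: leading byte 0xF0 = 11110000 → 4-byte char #1 = F0 90 86 8D.
Offset 4: leading byte 0xE3 = 11100011 → 3-byte char #2 = E3 A0 91.
Offset 7: leading byte 0xE9 = 11101001 → 3-byte char #3 = E9 83 93.
Leading byte 0xE9 = 11101001 matches 1110xxxx → 3-byte sequence.
Byte 1: 0xE9 = 11101001, payload 1001 (4 bits).
Byte 2: 0x83 = 10000011 (10xxxxxx ✓), payload 000011.
Byte 3: 0x93 = 10010011 (10xxxxxx ✓), payload 010011.
Concatenate: 1001000011010011 = 0x90D3 (16 bits → U+90D3).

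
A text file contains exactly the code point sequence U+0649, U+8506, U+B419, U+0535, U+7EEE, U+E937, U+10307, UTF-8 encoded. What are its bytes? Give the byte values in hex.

U+0649: 2-byte form → D9 89.
U+8506: 3-byte form → E8 94 86.
U+B419: 3-byte form → EB 90 99.
U+0535: 2-byte form → D4 B5.
U+7EEE: 3-byte form → E7 BB AE.
U+E937: 3-byte form → EE A4 B7.
U+10307: 4-byte form → F0 90 8C 87.
Concatenated (20 bytes): D9 89 E8 94 86 EB 90 99 D4 B5 E7 BB AE EE A4 B7 F0 90 8C 87.

D9 89 E8 94 86 EB 90 99 D4 B5 E7 BB AE EE A4 B7 F0 90 8C 87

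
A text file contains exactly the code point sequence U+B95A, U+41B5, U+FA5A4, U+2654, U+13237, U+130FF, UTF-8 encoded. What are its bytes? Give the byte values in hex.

EB A5 9A E4 86 B5 F3 BA 96 A4 E2 99 94 F0 93 88 B7 F0 93 83 BF

U+B95A: 3-byte form → EB A5 9A.
U+41B5: 3-byte form → E4 86 B5.
U+FA5A4: 4-byte form → F3 BA 96 A4.
U+2654: 3-byte form → E2 99 94.
U+13237: 4-byte form → F0 93 88 B7.
U+130FF: 4-byte form → F0 93 83 BF.
Concatenated (21 bytes): EB A5 9A E4 86 B5 F3 BA 96 A4 E2 99 94 F0 93 88 B7 F0 93 83 BF.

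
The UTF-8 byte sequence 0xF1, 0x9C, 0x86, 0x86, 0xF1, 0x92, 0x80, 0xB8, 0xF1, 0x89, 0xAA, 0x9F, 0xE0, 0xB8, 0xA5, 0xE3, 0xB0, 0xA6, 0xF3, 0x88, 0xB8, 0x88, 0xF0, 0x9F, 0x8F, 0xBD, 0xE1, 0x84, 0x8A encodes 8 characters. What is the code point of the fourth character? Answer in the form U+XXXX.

Offset 0: leading byte 0xF1 = 11110001 → 4-byte char #1 = F1 9C 86 86.
Offset 4: leading byte 0xF1 = 11110001 → 4-byte char #2 = F1 92 80 B8.
Offset 8: leading byte 0xF1 = 11110001 → 4-byte char #3 = F1 89 AA 9F.
Offset 12: leading byte 0xE0 = 11100000 → 3-byte char #4 = E0 B8 A5.
Leading byte 0xE0 = 11100000 matches 1110xxxx → 3-byte sequence.
Byte 1: 0xE0 = 11100000, payload 0000 (4 bits).
Byte 2: 0xB8 = 10111000 (10xxxxxx ✓), payload 111000.
Byte 3: 0xA5 = 10100101 (10xxxxxx ✓), payload 100101.
Concatenate: 0000111000100101 = 0xE25 (16 bits → U+0E25).

U+0E25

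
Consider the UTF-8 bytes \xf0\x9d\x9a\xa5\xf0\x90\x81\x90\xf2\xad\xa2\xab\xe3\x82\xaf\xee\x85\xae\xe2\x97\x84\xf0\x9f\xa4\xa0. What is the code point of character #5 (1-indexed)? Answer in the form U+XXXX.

Offset 0: leading byte 0xF0 = 11110000 → 4-byte char #1 = F0 9D 9A A5.
Offset 4: leading byte 0xF0 = 11110000 → 4-byte char #2 = F0 90 81 90.
Offset 8: leading byte 0xF2 = 11110010 → 4-byte char #3 = F2 AD A2 AB.
Offset 12: leading byte 0xE3 = 11100011 → 3-byte char #4 = E3 82 AF.
Offset 15: leading byte 0xEE = 11101110 → 3-byte char #5 = EE 85 AE.
Leading byte 0xEE = 11101110 matches 1110xxxx → 3-byte sequence.
Byte 1: 0xEE = 11101110, payload 1110 (4 bits).
Byte 2: 0x85 = 10000101 (10xxxxxx ✓), payload 000101.
Byte 3: 0xAE = 10101110 (10xxxxxx ✓), payload 101110.
Concatenate: 1110000101101110 = 0xE16E (16 bits → U+E16E).

U+E16E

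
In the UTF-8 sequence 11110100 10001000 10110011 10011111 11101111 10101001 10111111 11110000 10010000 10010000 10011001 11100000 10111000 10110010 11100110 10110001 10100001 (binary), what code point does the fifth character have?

U+6C61

Offset 0: leading byte 0xF4 = 11110100 → 4-byte char #1 = F4 88 B3 9F.
Offset 4: leading byte 0xEF = 11101111 → 3-byte char #2 = EF A9 BF.
Offset 7: leading byte 0xF0 = 11110000 → 4-byte char #3 = F0 90 90 99.
Offset 11: leading byte 0xE0 = 11100000 → 3-byte char #4 = E0 B8 B2.
Offset 14: leading byte 0xE6 = 11100110 → 3-byte char #5 = E6 B1 A1.
Leading byte 0xE6 = 11100110 matches 1110xxxx → 3-byte sequence.
Byte 1: 0xE6 = 11100110, payload 0110 (4 bits).
Byte 2: 0xB1 = 10110001 (10xxxxxx ✓), payload 110001.
Byte 3: 0xA1 = 10100001 (10xxxxxx ✓), payload 100001.
Concatenate: 0110110001100001 = 0x6C61 (16 bits → U+6C61).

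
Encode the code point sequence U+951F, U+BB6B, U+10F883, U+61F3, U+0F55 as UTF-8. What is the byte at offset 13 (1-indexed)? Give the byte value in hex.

0xB3

1-indexed offset 13 is 0-indexed offset 12.
U+951F → 3-byte form E9 94 9F at offsets 0–2.
U+BB6B → 3-byte form EB AD AB at offsets 3–5.
U+10F883 → 4-byte form F4 8F A2 83 at offsets 6–9.
U+61F3 → 3-byte form E6 87 B3 at offsets 10–12.
Offset 12 falls in char 4's range; it's byte 3 of E6 87 B3 = 0xB3.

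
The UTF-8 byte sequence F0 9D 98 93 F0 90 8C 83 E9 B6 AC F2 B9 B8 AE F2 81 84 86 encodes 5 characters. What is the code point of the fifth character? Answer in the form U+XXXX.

U+81106

Offset 0: leading byte 0xF0 = 11110000 → 4-byte char #1 = F0 9D 98 93.
Offset 4: leading byte 0xF0 = 11110000 → 4-byte char #2 = F0 90 8C 83.
Offset 8: leading byte 0xE9 = 11101001 → 3-byte char #3 = E9 B6 AC.
Offset 11: leading byte 0xF2 = 11110010 → 4-byte char #4 = F2 B9 B8 AE.
Offset 15: leading byte 0xF2 = 11110010 → 4-byte char #5 = F2 81 84 86.
Leading byte 0xF2 = 11110010 matches 11110xxx → 4-byte sequence.
Byte 1: 0xF2 = 11110010, payload 010 (3 bits).
Byte 2: 0x81 = 10000001 (10xxxxxx ✓), payload 000001.
Byte 3: 0x84 = 10000100 (10xxxxxx ✓), payload 000100.
Byte 4: 0x86 = 10000110 (10xxxxxx ✓), payload 000110.
Concatenate: 010000001000100000110 = 0x81106 (21 bits → U+81106).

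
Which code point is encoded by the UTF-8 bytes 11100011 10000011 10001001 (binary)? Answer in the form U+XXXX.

Leading byte 0xE3 = 11100011 matches 1110xxxx → 3-byte sequence.
Byte 1: 0xE3 = 11100011, payload 0011 (4 bits).
Byte 2: 0x83 = 10000011 (10xxxxxx ✓), payload 000011.
Byte 3: 0x89 = 10001001 (10xxxxxx ✓), payload 001001.
Concatenate: 0011000011001001 = 0x30C9 (16 bits → U+30C9).

U+30C9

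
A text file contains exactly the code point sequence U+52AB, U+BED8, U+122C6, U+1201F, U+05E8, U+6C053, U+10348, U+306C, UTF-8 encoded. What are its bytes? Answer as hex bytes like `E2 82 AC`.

E5 8A AB EB BB 98 F0 92 8B 86 F0 92 80 9F D7 A8 F1 AC 81 93 F0 90 8D 88 E3 81 AC

U+52AB: 3-byte form → E5 8A AB.
U+BED8: 3-byte form → EB BB 98.
U+122C6: 4-byte form → F0 92 8B 86.
U+1201F: 4-byte form → F0 92 80 9F.
U+05E8: 2-byte form → D7 A8.
U+6C053: 4-byte form → F1 AC 81 93.
U+10348: 4-byte form → F0 90 8D 88.
U+306C: 3-byte form → E3 81 AC.
Concatenated (27 bytes): E5 8A AB EB BB 98 F0 92 8B 86 F0 92 80 9F D7 A8 F1 AC 81 93 F0 90 8D 88 E3 81 AC.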